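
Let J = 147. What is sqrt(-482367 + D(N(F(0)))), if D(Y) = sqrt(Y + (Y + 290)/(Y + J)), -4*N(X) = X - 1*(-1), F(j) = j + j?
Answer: sqrt(-664834859292 + 1174*sqrt(2376763))/1174 ≈ 694.53*I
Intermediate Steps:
F(j) = 2*j
N(X) = -1/4 - X/4 (N(X) = -(X - 1*(-1))/4 = -(X + 1)/4 = -(1 + X)/4 = -1/4 - X/4)
D(Y) = sqrt(Y + (290 + Y)/(147 + Y)) (D(Y) = sqrt(Y + (Y + 290)/(Y + 147)) = sqrt(Y + (290 + Y)/(147 + Y)))
sqrt(-482367 + D(N(F(0)))) = sqrt(-482367 + sqrt((290 + (-1/4 - 0/2) + (-1/4 - 0/2)*(147 + (-1/4 - 0/2)))/(147 + (-1/4 - 0/2)))) = sqrt(-482367 + sqrt((290 + (-1/4 - 1/4*0) + (-1/4 - 1/4*0)*(147 + (-1/4 - 1/4*0)))/(147 + (-1/4 - 1/4*0)))) = sqrt(-482367 + sqrt((290 + (-1/4 + 0) + (-1/4 + 0)*(147 + (-1/4 + 0)))/(147 + (-1/4 + 0)))) = sqrt(-482367 + sqrt((290 - 1/4 - (147 - 1/4)/4)/(147 - 1/4))) = sqrt(-482367 + sqrt((290 - 1/4 - 1/4*587/4)/(587/4))) = sqrt(-482367 + sqrt(4*(290 - 1/4 - 587/16)/587)) = sqrt(-482367 + sqrt((4/587)*(4049/16))) = sqrt(-482367 + sqrt(4049/2348)) = sqrt(-482367 + sqrt(2376763)/1174)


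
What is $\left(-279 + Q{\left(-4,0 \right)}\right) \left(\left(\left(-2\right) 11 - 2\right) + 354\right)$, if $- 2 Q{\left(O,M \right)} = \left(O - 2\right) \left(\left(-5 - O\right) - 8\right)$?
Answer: $-100980$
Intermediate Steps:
$Q{\left(O,M \right)} = - \frac{\left(-13 - O\right) \left(-2 + O\right)}{2}$ ($Q{\left(O,M \right)} = - \frac{\left(O - 2\right) \left(\left(-5 - O\right) - 8\right)}{2} = - \frac{\left(-2 + O\right) \left(-13 - O\right)}{2} = - \frac{\left(-13 - O\right) \left(-2 + O\right)}{2}$)
$\left(-279 + Q{\left(-4,0 \right)}\right) \left(\left(\left(-2\right) 11 - 2\right) + 354\right) = \left(-279 + \left(-13 + \frac{\left(-4\right)^{2}}{2} + \frac{11}{2} \left(-4\right)\right)\right) \left(\left(\left(-2\right) 11 - 2\right) + 354\right) = \left(-279 - 27\right) \left(\left(-22 - 2\right) + 354\right) = \left(-279 - 27\right) \left(-24 + 354\right) = \left(-279 - 27\right) 330 = \left(-306\right) 330 = -100980$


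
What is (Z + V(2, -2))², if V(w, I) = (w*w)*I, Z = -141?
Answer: 22201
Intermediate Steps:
V(w, I) = I*w² (V(w, I) = w²*I = I*w²)
(Z + V(2, -2))² = (-141 - 2*2²)² = (-141 - 2*4)² = (-141 - 8)² = (-149)² = 22201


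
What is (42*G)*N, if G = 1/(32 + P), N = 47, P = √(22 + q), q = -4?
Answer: 31584/503 - 2961*√2/503 ≈ 54.466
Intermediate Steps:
P = 3*√2 (P = √(22 - 4) = √18 = 3*√2 ≈ 4.2426)
G = 1/(32 + 3*√2) ≈ 0.027592
(42*G)*N = (42*(16/503 - 3*√2/1006))*47 = (672/503 - 63*√2/503)*47 = 31584/503 - 2961*√2/503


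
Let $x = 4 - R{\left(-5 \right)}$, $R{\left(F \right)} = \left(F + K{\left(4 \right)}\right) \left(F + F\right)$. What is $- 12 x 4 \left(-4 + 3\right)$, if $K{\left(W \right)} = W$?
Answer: $-288$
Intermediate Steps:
$R{\left(F \right)} = 2 F \left(4 + F\right)$ ($R{\left(F \right)} = \left(F + 4\right) \left(F + F\right) = \left(4 + F\right) 2 F = 2 F \left(4 + F\right)$)
$x = -6$ ($x = 4 - 2 \left(-5\right) \left(4 - 5\right) = 4 - 2 \left(-5\right) \left(-1\right) = 4 - 10 = -6$)
$- 12 x 4 \left(-4 + 3\right) = \left(-12\right) \left(-6\right) 4 \left(-4 + 3\right) = 72 \cdot 4 \left(-1\right) = 72 \left(-4\right) = -288$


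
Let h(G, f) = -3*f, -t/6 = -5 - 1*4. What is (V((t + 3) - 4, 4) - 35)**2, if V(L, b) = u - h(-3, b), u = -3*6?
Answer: 1681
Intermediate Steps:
u = -18
t = 54 (t = -6*(-5 - 1*4) = -6*(-5 - 4) = -6*(-9) = 54)
V(L, b) = -18 + 3*b (V(L, b) = -18 - (-3)*b = -18 + 3*b)
(V((t + 3) - 4, 4) - 35)**2 = ((-18 + 3*4) - 35)**2 = ((-18 + 12) - 35)**2 = (-6 - 35)**2 = (-41)**2 = 1681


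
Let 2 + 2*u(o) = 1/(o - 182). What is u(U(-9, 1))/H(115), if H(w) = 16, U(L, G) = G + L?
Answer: -381/6080 ≈ -0.062665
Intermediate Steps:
u(o) = -1 + 1/(2*(-182 + o)) (u(o) = -1 + 1/(2*(o - 182)) = -1 + 1/(2*(-182 + o)))
u(U(-9, 1))/H(115) = ((365/2 - (1 - 9))/(-182 + (1 - 9)))/16 = ((365/2 - 1*(-8))/(-182 - 8))*(1/16) = ((365/2 + 8)/(-190))*(1/16) = -1/190*381/2*(1/16) = -381/380*1/16 = -381/6080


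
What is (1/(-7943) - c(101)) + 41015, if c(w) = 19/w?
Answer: 32903845627/802243 ≈ 41015.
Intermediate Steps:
(1/(-7943) - c(101)) + 41015 = (1/(-7943) - 19/101) + 41015 = (-1/7943 - 19/101) + 41015 = -151018/802243 + 41015 = 32903845627/802243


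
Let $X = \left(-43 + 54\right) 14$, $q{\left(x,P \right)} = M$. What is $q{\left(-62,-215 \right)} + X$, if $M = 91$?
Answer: $245$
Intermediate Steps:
$q{\left(x,P \right)} = 91$
$X = 154$ ($X = 11 \cdot 14 = 154$)
$q{\left(-62,-215 \right)} + X = 91 + 154 = 245$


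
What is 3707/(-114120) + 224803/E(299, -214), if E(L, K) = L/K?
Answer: -5490068037433/34121880 ≈ -1.6090e+5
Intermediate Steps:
3707/(-114120) + 224803/E(299, -214) = 3707/(-114120) + 224803/((299/(-214))) = 3707*(-1/114120) + 224803/((299*(-1/214))) = -3707/114120 + 224803/(-299/214) = -3707/114120 + 224803*(-214/299) = -3707/114120 - 48107842/299 = -5490068037433/34121880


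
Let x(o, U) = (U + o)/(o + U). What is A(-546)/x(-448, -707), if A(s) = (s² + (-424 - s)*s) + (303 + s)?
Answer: 231261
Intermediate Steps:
x(o, U) = 1 (x(o, U) = (U + o)/(U + o) = 1)
A(s) = 303 + s + s² + s*(-424 - s) (A(s) = (s² + s*(-424 - s)) + (303 + s) = 303 + s + s² + s*(-424 - s))
A(-546)/x(-448, -707) = (303 - 423*(-546))/1 = (303 + 230958)*1 = 231261*1 = 231261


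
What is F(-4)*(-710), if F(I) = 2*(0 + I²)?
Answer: -22720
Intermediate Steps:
F(I) = 2*I²
F(-4)*(-710) = (2*(-4)²)*(-710) = (2*16)*(-710) = 32*(-710) = -22720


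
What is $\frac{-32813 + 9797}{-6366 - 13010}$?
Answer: $\frac{411}{346} \approx 1.1879$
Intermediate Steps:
$\frac{-32813 + 9797}{-6366 - 13010} = - \frac{23016}{-19376} = \left(-23016\right) \left(- \frac{1}{19376}\right) = \frac{411}{346}$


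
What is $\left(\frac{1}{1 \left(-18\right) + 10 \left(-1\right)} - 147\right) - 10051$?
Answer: $- \frac{285545}{28} \approx -10198.0$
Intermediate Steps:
$\left(\frac{1}{1 \left(-18\right) + 10 \left(-1\right)} - 147\right) - 10051 = \left(\frac{1}{-18 - 10} - 147\right) - 10051 = \left(\frac{1}{-28} - 147\right) - 10051 = \left(- \frac{1}{28} - 147\right) - 10051 = - \frac{4117}{28} - 10051 = - \frac{285545}{28}$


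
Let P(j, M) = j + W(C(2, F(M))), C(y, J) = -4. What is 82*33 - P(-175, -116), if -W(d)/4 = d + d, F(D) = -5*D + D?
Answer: 2849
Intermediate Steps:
F(D) = -4*D
W(d) = -8*d (W(d) = -4*(d + d) = -8*d)
P(j, M) = 32 + j (P(j, M) = j - 8*(-4) = j + 32 = 32 + j)
82*33 - P(-175, -116) = 82*33 - (32 - 175) = 2706 - 1*(-143) = 2706 + 143 = 2849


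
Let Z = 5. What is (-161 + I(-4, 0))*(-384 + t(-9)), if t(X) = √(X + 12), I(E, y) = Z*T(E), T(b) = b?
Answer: 69504 - 181*√3 ≈ 69191.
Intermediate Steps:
I(E, y) = 5*E
t(X) = √(12 + X)
(-161 + I(-4, 0))*(-384 + t(-9)) = (-161 + 5*(-4))*(-384 + √(12 - 9)) = (-161 - 20)*(-384 + √3) = -181*(-384 + √3) = 69504 - 181*√3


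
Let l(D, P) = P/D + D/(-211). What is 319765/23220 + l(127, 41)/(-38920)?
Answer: 2084347748236/151356557205 ≈ 13.771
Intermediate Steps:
l(D, P) = -D/211 + P/D (l(D, P) = P/D + D*(-1/211) = P/D - D/211 = -D/211 + P/D)
319765/23220 + l(127, 41)/(-38920) = 319765/23220 + (-1/211*127 + 41/127)/(-38920) = 319765*(1/23220) + (-127/211 + 41*(1/127))*(-1/38920) = 63953/4644 + (-127/211 + 41/127)*(-1/38920) = 63953/4644 - 7478/26797*(-1/38920) = 63953/4644 + 3739/521469620 = 2084347748236/151356557205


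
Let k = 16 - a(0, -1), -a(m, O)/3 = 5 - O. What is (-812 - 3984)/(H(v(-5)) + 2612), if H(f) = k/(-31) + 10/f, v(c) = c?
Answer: -37169/20219 ≈ -1.8383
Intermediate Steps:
a(m, O) = -15 + 3*O (a(m, O) = -3*(5 - O) = -15 + 3*O)
k = 34 (k = 16 - (-15 + 3*(-1)) = 16 - (-15 - 3) = 16 - 1*(-18) = 16 + 18 = 34)
H(f) = -34/31 + 10/f (H(f) = 34/(-31) + 10/f = 34*(-1/31) + 10/f = -34/31 + 10/f)
(-812 - 3984)/(H(v(-5)) + 2612) = (-812 - 3984)/((-34/31 + 10/(-5)) + 2612) = -4796/((-34/31 + 10*(-1/5)) + 2612) = -4796/((-34/31 - 2) + 2612) = -4796/(-96/31 + 2612) = -4796/80876/31 = -4796*31/80876 = -37169/20219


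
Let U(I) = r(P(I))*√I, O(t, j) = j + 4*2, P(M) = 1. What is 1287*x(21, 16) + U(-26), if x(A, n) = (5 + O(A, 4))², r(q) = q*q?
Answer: 371943 + I*√26 ≈ 3.7194e+5 + 5.099*I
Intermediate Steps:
r(q) = q²
O(t, j) = 8 + j (O(t, j) = j + 8 = 8 + j)
U(I) = √I (U(I) = 1²*√I = 1*√I = √I)
x(A, n) = 289 (x(A, n) = (5 + (8 + 4))² = (5 + 12)² = 17² = 289)
1287*x(21, 16) + U(-26) = 1287*289 + √(-26) = 371943 + I*√26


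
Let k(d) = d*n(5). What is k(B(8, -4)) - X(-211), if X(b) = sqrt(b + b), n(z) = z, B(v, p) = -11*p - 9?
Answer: 175 - I*sqrt(422) ≈ 175.0 - 20.543*I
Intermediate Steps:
B(v, p) = -9 - 11*p
k(d) = 5*d (k(d) = d*5 = 5*d)
X(b) = sqrt(2)*sqrt(b) (X(b) = sqrt(2*b) = sqrt(2)*sqrt(b))
k(B(8, -4)) - X(-211) = 5*(-9 - 11*(-4)) - sqrt(2)*sqrt(-211) = 5*(-9 + 44) - sqrt(2)*I*sqrt(211) = 5*35 - I*sqrt(422) = 175 - I*sqrt(422)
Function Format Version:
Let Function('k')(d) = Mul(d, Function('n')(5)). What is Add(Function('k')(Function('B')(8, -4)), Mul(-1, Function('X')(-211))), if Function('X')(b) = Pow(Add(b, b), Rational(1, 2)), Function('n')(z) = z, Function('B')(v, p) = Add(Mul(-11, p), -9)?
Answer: Add(175, Mul(-1, I, Pow(422, Rational(1, 2)))) ≈ Add(175.00, Mul(-20.543, I))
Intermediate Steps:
Function('B')(v, p) = Add(-9, Mul(-11, p))
Function('k')(d) = Mul(5, d) (Function('k')(d) = Mul(d, 5) = Mul(5, d))
Function('X')(b) = Mul(Pow(2, Rational(1, 2)), Pow(b, Rational(1, 2))) (Function('X')(b) = Pow(Mul(2, b), Rational(1, 2)) = Mul(Pow(2, Rational(1, 2)), Pow(b, Rational(1, 2))))
Add(Function('k')(Function('B')(8, -4)), Mul(-1, Function('X')(-211))) = Add(Mul(5, Add(-9, Mul(-11, -4))), Mul(-1, Mul(Pow(2, Rational(1, 2)), Pow(-211, Rational(1, 2))))) = Add(Mul(5, Add(-9, 44)), Mul(-1, Mul(Pow(2, Rational(1, 2)), Mul(I, Pow(211, Rational(1, 2)))))) = Add(Mul(5, 35), Mul(-1, Mul(I, Pow(422, Rational(1, 2))))) = Add(175, Mul(-1, I, Pow(422, Rational(1, 2))))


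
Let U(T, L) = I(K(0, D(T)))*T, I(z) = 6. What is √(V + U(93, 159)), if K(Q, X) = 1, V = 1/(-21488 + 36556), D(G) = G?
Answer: √31672728815/7534 ≈ 23.622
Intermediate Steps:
V = 1/15068 ≈ 6.6366e-5
U(T, L) = 6*T
√(V + U(93, 159)) = √(1/15068 + 6*93) = √(1/15068 + 558) = √(8407945/15068) = √31672728815/7534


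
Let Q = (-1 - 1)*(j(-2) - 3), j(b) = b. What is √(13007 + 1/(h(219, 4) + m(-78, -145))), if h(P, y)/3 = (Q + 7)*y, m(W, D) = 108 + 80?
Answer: √10197490/28 ≈ 114.05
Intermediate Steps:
Q = 10 (Q = (-1 - 1)*(-2 - 3) = -2*(-5) = 10)
m(W, D) = 188
h(P, y) = 51*y (h(P, y) = 3*((10 + 7)*y) = 3*(17*y) = 51*y)
√(13007 + 1/(h(219, 4) + m(-78, -145))) = √(13007 + 1/(51*4 + 188)) = √(13007 + 1/(204 + 188)) = √(13007 + 1/392) = √(5098745/392) = √10197490/28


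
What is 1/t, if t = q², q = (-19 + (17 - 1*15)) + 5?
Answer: 1/144 ≈ 0.0069444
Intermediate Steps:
q = -12 (q = (-19 + (17 - 15)) + 5 = (-19 + 2) + 5 = -17 + 5 = -12)
t = 144 (t = (-12)² = 144)
1/t = 1/144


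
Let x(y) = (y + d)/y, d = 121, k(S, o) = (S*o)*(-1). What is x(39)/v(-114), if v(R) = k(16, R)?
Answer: 5/2223 ≈ 0.0022492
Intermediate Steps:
k(S, o) = -S*o
v(R) = -16*R (v(R) = -1*16*R = -16*R)
x(y) = (121 + y)/y (x(y) = (y + 121)/y = (121 + y)/y)
x(39)/v(-114) = ((121 + 39)/39)/((-16*(-114))) = ((1/39)*160)/1824 = (160/39)*(1/1824) = 5/2223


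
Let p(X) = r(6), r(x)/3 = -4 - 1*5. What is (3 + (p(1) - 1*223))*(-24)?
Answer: 5928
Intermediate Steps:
r(x) = -27 (r(x) = 3*(-4 - 1*5) = 3*(-4 - 5) = 3*(-9) = -27)
p(X) = -27
(3 + (p(1) - 1*223))*(-24) = (3 + (-27 - 1*223))*(-24) = (3 + (-27 - 223))*(-24) = (3 - 250)*(-24) = -247*(-24) = 5928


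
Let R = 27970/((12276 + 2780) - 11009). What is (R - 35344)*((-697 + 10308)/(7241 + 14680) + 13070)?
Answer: -40974577967111038/88714287 ≈ -4.6187e+8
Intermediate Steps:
R = 27970/4047 (R = 27970/(15056 - 11009) = 27970/4047 ≈ 6.9113)
(R - 35344)*((-697 + 10308)/(7241 + 14680) + 13070) = (27970/4047 - 35344)*((-697 + 10308)/(7241 + 14680) + 13070) = -143009198*(9611/21921 + 13070)/4047 = -143009198/4047*286517081/21921 = -40974577967111038/88714287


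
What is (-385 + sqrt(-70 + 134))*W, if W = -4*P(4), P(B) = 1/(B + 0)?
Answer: 377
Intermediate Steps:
P(B) = 1/B
W = -1 (W = -4/4 = -4*1/4 = -1)
(-385 + sqrt(-70 + 134))*W = (-385 + sqrt(-70 + 134))*(-1) = (-385 + sqrt(64))*(-1) = (-385 + 8)*(-1) = -377*(-1) = 377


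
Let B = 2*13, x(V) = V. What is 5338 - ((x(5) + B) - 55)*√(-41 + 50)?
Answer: 5410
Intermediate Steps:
B = 26
5338 - ((x(5) + B) - 55)*√(-41 + 50) = 5338 - ((5 + 26) - 55)*√(-41 + 50) = 5338 - (31 - 55)*√9 = 5338 - (-24)*3 = 5338 - 1*(-72) = 5338 + 72 = 5410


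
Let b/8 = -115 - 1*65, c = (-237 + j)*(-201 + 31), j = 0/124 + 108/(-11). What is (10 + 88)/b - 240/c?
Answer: -32689/443088 ≈ -0.073775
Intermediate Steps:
j = -108/11 (j = 0*(1/124) + 108*(-1/11) = 0 - 108/11 = -108/11 ≈ -9.8182)
c = 461550/11 (c = (-237 - 108/11)*(-201 + 31) = -2715/11*(-170) = 461550/11 ≈ 41959.)
b = -1440 (b = 8*(-115 - 1*65) = 8*(-115 - 65) = 8*(-180) = -1440)
(10 + 88)/b - 240/c = (10 + 88)/(-1440) - 240/461550/11 = 98*(-1/1440) - 240*11/461550 = -49/720 - 88/15385 = -32689/443088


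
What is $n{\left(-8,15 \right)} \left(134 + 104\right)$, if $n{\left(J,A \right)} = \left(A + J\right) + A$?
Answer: $5236$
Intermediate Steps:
$n{\left(J,A \right)} = J + 2 A$
$n{\left(-8,15 \right)} \left(134 + 104\right) = \left(-8 + 2 \cdot 15\right) \left(134 + 104\right) = \left(-8 + 30\right) 238 = 22 \cdot 238 = 5236$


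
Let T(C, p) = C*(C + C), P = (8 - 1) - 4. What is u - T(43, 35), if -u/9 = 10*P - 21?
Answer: -3779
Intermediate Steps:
P = 3 (P = 7 - 4 = 3)
u = -81 (u = -9*(10*3 - 21) = -9*(30 - 21) = -9*9 = -81)
T(C, p) = 2*C² (T(C, p) = C*(2*C) = 2*C²)
u - T(43, 35) = -81 - 2*43² = -81 - 2*1849 = -81 - 1*3698 = -81 - 3698 = -3779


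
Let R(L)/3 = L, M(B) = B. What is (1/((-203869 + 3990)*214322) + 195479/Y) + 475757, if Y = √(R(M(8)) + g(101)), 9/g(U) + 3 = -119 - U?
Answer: 20380700562597765/42838467038 + 195479*√1191489/5343 ≈ 5.1569e+5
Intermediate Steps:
g(U) = 9/(-122 - U) (g(U) = 9/(-3 + (-119 - U)) = 9/(-122 - U))
R(L) = 3*L
Y = √1191489/223 (Y = √(3*8 - 9/(122 + 101)) = √(24 - 9/223) = √(5343/223) = √1191489/223 ≈ 4.8949)
(1/((-203869 + 3990)*214322) + 195479/Y) + 475757 = (1/((-203869 + 3990)*214322) + 195479/((√1191489/223))) + 475757 = ((1/214322)/(-199879) + 195479*(√1191489/5343)) + 475757 = (-1/199879*1/214322 + 195479*√1191489/5343) + 475757 = (-1/42838467038 + 195479*√1191489/5343) + 475757 = 20380700562597765/42838467038 + 195479*√1191489/5343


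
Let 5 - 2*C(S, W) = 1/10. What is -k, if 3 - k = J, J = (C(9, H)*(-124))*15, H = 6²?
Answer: -4560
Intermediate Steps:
H = 36
C(S, W) = 49/20 (C(S, W) = 5/2 - ½/10 = 5/2 - ½*⅒ = 5/2 - 1/20 = 49/20)
J = -4557 (J = ((49/20)*(-124))*15 = -1519/5*15 = -4557)
k = 4560 (k = 3 - 1*(-4557) = 3 + 4557 = 4560)
-k = -1*4560 = -4560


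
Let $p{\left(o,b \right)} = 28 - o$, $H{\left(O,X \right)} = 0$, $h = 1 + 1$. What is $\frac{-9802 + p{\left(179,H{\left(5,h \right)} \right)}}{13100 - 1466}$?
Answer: $- \frac{9953}{11634} \approx -0.85551$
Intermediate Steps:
$h = 2$
$\frac{-9802 + p{\left(179,H{\left(5,h \right)} \right)}}{13100 - 1466} = \frac{-9802 + \left(28 - 179\right)}{13100 - 1466} = \frac{-9802 + \left(28 - 179\right)}{11634} = \left(-9802 - 151\right) \frac{1}{11634} = \left(-9953\right) \frac{1}{11634} = - \frac{9953}{11634}$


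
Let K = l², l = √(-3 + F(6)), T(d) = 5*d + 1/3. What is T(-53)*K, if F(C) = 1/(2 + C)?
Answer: 9131/12 ≈ 760.92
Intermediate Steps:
T(d) = ⅓ + 5*d (T(d) = 5*d + ⅓ = ⅓ + 5*d)
l = I*√46/4 (l = √(-3 + 1/(2 + 6)) = √(-3 + 1/8) = √(-3 + ⅛) = √(-23/8) = I*√46/4 ≈ 1.6956*I)
K = -23/8 (K = (I*√46/4)² = -23/8 ≈ -2.8750)
T(-53)*K = (⅓ + 5*(-53))*(-23/8) = (⅓ - 265)*(-23/8) = -794/3*(-23/8) = 9131/12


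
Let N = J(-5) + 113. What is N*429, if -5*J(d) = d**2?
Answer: 46332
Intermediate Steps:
J(d) = -d**2/5
N = 108 (N = -1/5*(-5)**2 + 113 = -1/5*25 + 113 = -5 + 113 = 108)
N*429 = 108*429 = 46332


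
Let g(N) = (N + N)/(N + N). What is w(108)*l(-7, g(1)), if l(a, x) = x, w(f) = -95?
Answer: -95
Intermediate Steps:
g(N) = 1 (g(N) = (2*N)/((2*N)) = (2*N)*(1/(2*N)) = 1)
w(108)*l(-7, g(1)) = -95*1 = -95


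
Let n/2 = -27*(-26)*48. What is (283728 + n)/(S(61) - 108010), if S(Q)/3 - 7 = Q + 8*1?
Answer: -175560/53891 ≈ -3.2577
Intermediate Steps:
S(Q) = 45 + 3*Q (S(Q) = 21 + 3*(Q + 8*1) = 21 + 3*(Q + 8) = 21 + 3*(8 + Q) = 21 + (24 + 3*Q) = 45 + 3*Q)
n = 67392 (n = 2*(-27*(-26)*48) = 2*(702*48) = 2*33696 = 67392)
(283728 + n)/(S(61) - 108010) = (283728 + 67392)/((45 + 3*61) - 108010) = 351120/((45 + 183) - 108010) = 351120/(228 - 108010) = 351120/(-107782) = 351120*(-1/107782) = -175560/53891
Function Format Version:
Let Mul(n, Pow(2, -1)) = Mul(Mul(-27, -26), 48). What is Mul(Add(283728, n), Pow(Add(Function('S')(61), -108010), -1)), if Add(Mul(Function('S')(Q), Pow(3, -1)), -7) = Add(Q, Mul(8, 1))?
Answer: Rational(-175560, 53891) ≈ -3.2577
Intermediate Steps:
Function('S')(Q) = Add(45, Mul(3, Q)) (Function('S')(Q) = Add(21, Mul(3, Add(Q, Mul(8, 1)))) = Add(21, Mul(3, Add(Q, 8))) = Add(21, Mul(3, Add(8, Q))) = Add(21, Add(24, Mul(3, Q))) = Add(45, Mul(3, Q)))
n = 67392 (n = Mul(2, Mul(Mul(-27, -26), 48)) = Mul(2, Mul(702, 48)) = Mul(2, 33696) = 67392)
Mul(Add(283728, n), Pow(Add(Function('S')(61), -108010), -1)) = Mul(Add(283728, 67392), Pow(Add(Add(45, Mul(3, 61)), -108010), -1)) = Mul(351120, Pow(Add(Add(45, 183), -108010), -1)) = Mul(351120, Pow(Add(228, -108010), -1)) = Mul(351120, Pow(-107782, -1)) = Mul(351120, Rational(-1, 107782)) = Rational(-175560, 53891)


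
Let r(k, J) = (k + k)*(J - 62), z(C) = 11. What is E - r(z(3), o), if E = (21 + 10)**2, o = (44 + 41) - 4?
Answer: 543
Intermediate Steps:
o = 81 (o = 85 - 4 = 81)
r(k, J) = 2*k*(-62 + J) (r(k, J) = (2*k)*(-62 + J) = 2*k*(-62 + J))
E = 961 (E = 31**2 = 961)
E - r(z(3), o) = 961 - 2*11*(-62 + 81) = 961 - 2*11*19 = 961 - 1*418 = 961 - 418 = 543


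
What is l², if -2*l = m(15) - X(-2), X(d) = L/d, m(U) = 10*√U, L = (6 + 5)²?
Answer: 20641/16 + 605*√15/2 ≈ 2461.6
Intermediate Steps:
L = 121 (L = 11² = 121)
X(d) = 121/d
l = -121/4 - 5*√15 (l = -(10*√15 - 121/(-2))/2 = -(10*√15 - 121*(-1)/2)/2 = -(10*√15 - 1*(-121/2))/2 = -(10*√15 + 121/2)/2 = -(121/2 + 10*√15)/2 = -121/4 - 5*√15 ≈ -49.615)
l² = (-121/4 - 5*√15)²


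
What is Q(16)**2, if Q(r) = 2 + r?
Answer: 324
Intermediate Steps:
Q(16)**2 = (2 + 16)**2 = 18**2 = 324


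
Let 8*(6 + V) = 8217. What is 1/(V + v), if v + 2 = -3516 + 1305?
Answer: -8/9535 ≈ -0.00083901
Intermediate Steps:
v = -2213 (v = -2 + (-3516 + 1305) = -2 - 2211 = -2213)
V = 8169/8 (V = -6 + (1/8)*8217 = -6 + 8217/8 = 8169/8 ≈ 1021.1)
1/(V + v) = 1/(8169/8 - 2213) = 1/(-9535/8) = -8/9535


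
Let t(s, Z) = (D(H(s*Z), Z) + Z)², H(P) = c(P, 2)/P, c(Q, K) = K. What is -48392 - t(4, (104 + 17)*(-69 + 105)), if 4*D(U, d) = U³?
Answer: -133078872680021842519231500926977/6995635664125364633862144 ≈ -1.9023e+7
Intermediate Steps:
H(P) = 2/P
D(U, d) = U³/4
t(s, Z) = (Z + 2/(Z³*s³))² (t(s, Z) = ((2/((s*Z)))³/4 + Z)² = ((2/((Z*s)))³/4 + Z)² = ((2*(1/(Z*s)))³/4 + Z)² = ((2/(Z*s))³/4 + Z)² = ((8/(Z³*s³))/4 + Z)² = (2/(Z³*s³) + Z)² = (Z + 2/(Z³*s³))²)
-48392 - t(4, (104 + 17)*(-69 + 105)) = -48392 - (2 + ((104 + 17)*(-69 + 105))⁴*4³)²/(((104 + 17)*(-69 + 105))⁶*4⁶) = -48392 - (2 + (121*36)⁴*64)²/((121*36)⁶*4096) = -48392 - (2 + 4356⁴*64)²/(4356⁶*4096) = -48392 - (2 + 360040606269696*64)²/(6831675453247426400256*4096) = -48392 - (2 + 23042598801260544)²/(6831675453247426400256*4096) = -48392 - 23042598801260546²/(6831675453247426400256*4096) = -48392 - 530961359515853951495478576218116/(6831675453247426400256*4096) = -48392 - 1*132740339878963487873869644054529/6995635664125364633862144 = -48392 - 132740339878963487873869644054529/6995635664125364633862144 = -133078872680021842519231500926977/6995635664125364633862144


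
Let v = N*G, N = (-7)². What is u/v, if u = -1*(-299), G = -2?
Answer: -299/98 ≈ -3.0510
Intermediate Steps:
N = 49
v = -98 (v = 49*(-2) = -98)
u = 299
u/v = 299/(-98) = 299*(-1/98) = -299/98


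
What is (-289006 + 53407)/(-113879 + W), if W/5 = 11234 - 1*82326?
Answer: 18123/36103 ≈ 0.50198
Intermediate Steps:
W = -355460 (W = 5*(11234 - 1*82326) = 5*(11234 - 82326) = 5*(-71092) = -355460)
(-289006 + 53407)/(-113879 + W) = (-289006 + 53407)/(-113879 - 355460) = -235599/(-469339) = -235599*(-1/469339) = 18123/36103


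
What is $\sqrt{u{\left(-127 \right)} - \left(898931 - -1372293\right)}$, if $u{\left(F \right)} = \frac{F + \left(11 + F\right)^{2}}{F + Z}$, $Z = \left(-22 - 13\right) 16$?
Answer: $\frac{i \sqrt{119106275231}}{229} \approx 1507.1 i$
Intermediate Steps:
$Z = -560$ ($Z = \left(-35\right) 16 = -560$)
$u{\left(F \right)} = \frac{F + \left(11 + F\right)^{2}}{-560 + F}$ ($u{\left(F \right)} = \frac{F + \left(11 + F\right)^{2}}{F - 560} = \frac{F + \left(11 + F\right)^{2}}{-560 + F}$)
$\sqrt{u{\left(-127 \right)} - \left(898931 - -1372293\right)} = \sqrt{\frac{-127 + \left(11 - 127\right)^{2}}{-560 - 127} - \left(898931 - -1372293\right)} = \sqrt{\frac{-127 + \left(-116\right)^{2}}{-687} - 2271224} = \sqrt{- \frac{-127 + 13456}{687} - 2271224} = \sqrt{\left(- \frac{1}{687}\right) 13329 - 2271224} = \sqrt{- \frac{4443}{229} - 2271224} = \sqrt{- \frac{520114739}{229}} = \frac{i \sqrt{119106275231}}{229}$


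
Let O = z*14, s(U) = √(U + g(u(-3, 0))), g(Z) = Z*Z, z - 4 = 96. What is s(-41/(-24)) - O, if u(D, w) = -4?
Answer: -1400 + 5*√102/12 ≈ -1395.8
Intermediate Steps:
z = 100 (z = 4 + 96 = 100)
g(Z) = Z²
s(U) = √(16 + U) (s(U) = √(U + (-4)²) = √(U + 16) = √(16 + U))
O = 1400 (O = 100*14 = 1400)
s(-41/(-24)) - O = √(16 - 41/(-24)) - 1*1400 = √(16 - 41*(-1/24)) - 1400 = √(16 + 41/24) - 1400 = √(425/24) - 1400 = 5*√102/12 - 1400 = -1400 + 5*√102/12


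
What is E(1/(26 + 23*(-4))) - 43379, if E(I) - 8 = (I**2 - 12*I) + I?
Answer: -188923349/4356 ≈ -43371.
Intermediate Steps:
E(I) = 8 + I**2 - 11*I (E(I) = 8 + ((I**2 - 12*I) + I) = 8 + (I**2 - 11*I) = 8 + I**2 - 11*I)
E(1/(26 + 23*(-4))) - 43379 = (8 + (1/(26 + 23*(-4)))**2 - 11/(26 + 23*(-4))) - 43379 = (8 + (1/(26 - 92))**2 - 11/(26 - 92)) - 43379 = (8 + (1/(-66))**2 - 11/(-66)) - 43379 = (8 + (-1/66)**2 - 11*(-1/66)) - 43379 = (8 + 1/4356 + 1/6) - 43379 = 35575/4356 - 43379 = -188923349/4356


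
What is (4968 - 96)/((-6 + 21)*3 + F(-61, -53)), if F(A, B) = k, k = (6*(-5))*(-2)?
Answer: 232/5 ≈ 46.400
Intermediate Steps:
k = 60 (k = -30*(-2) = 60)
F(A, B) = 60
(4968 - 96)/((-6 + 21)*3 + F(-61, -53)) = (4968 - 96)/((-6 + 21)*3 + 60) = 4872/(15*3 + 60) = 4872/(45 + 60) = 4872/105 = 4872*(1/105) = 232/5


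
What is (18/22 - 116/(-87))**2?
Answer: 5041/1089 ≈ 4.6290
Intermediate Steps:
(18/22 - 116/(-87))**2 = (18*(1/22) - 116*(-1/87))**2 = (9/11 + 4/3)**2 = (71/33)**2 = 5041/1089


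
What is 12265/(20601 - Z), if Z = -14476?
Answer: 12265/35077 ≈ 0.34966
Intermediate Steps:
12265/(20601 - Z) = 12265/(20601 - 1*(-14476)) = 12265/(20601 + 14476) = 12265/35077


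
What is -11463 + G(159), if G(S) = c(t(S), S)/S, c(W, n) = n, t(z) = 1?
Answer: -11462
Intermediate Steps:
G(S) = 1 (G(S) = S/S = 1)
-11463 + G(159) = -11463 + 1 = -11462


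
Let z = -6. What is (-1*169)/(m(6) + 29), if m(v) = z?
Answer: -169/23 ≈ -7.3478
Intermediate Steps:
m(v) = -6
(-1*169)/(m(6) + 29) = (-1*169)/(-6 + 29) = -169/23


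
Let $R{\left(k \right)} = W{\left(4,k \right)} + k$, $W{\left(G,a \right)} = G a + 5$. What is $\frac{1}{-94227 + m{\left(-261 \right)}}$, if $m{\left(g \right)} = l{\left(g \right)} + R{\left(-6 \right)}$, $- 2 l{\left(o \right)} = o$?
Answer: $- \frac{2}{188243} \approx -1.0625 \cdot 10^{-5}$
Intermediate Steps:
$W{\left(G,a \right)} = 5 + G a$
$l{\left(o \right)} = - \frac{o}{2}$
$R{\left(k \right)} = 5 + 5 k$ ($R{\left(k \right)} = \left(5 + 4 k\right) + k = 5 + 5 k$)
$m{\left(g \right)} = -25 - \frac{g}{2}$ ($m{\left(g \right)} = - \frac{g}{2} + \left(5 + 5 \left(-6\right)\right) = - \frac{g}{2} + \left(5 - 30\right) = - \frac{g}{2} - 25 = -25 - \frac{g}{2}$)
$\frac{1}{-94227 + m{\left(-261 \right)}} = \frac{1}{-94227 - - \frac{211}{2}} = \frac{1}{-94227 + \left(-25 + \frac{261}{2}\right)} = \frac{1}{-94227 + \frac{211}{2}} = \frac{1}{- \frac{188243}{2}} = - \frac{2}{188243}$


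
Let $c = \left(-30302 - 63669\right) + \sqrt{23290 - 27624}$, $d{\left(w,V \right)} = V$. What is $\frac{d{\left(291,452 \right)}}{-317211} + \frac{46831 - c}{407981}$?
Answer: $\frac{44479535810}{129416060991} - \frac{i \sqrt{4334}}{407981} \approx 0.34369 - 0.00016136 i$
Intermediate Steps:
$c = -93971 + i \sqrt{4334}$ ($c = -93971 + \sqrt{-4334} = -93971 + i \sqrt{4334} \approx -93971.0 + 65.833 i$)
$\frac{d{\left(291,452 \right)}}{-317211} + \frac{46831 - c}{407981} = \frac{452}{-317211} + \frac{46831 - \left(-93971 + i \sqrt{4334}\right)}{407981} = 452 \left(- \frac{1}{317211}\right) + \left(46831 + \left(93971 - i \sqrt{4334}\right)\right) \frac{1}{407981} = - \frac{452}{317211} + \left(140802 - i \sqrt{4334}\right) \frac{1}{407981} = - \frac{452}{317211} + \left(\frac{140802}{407981} - \frac{i \sqrt{4334}}{407981}\right) = \frac{44479535810}{129416060991} - \frac{i \sqrt{4334}}{407981}$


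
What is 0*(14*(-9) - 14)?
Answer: 0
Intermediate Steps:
0*(14*(-9) - 14) = 0*(-126 - 14) = 0*(-140) = 0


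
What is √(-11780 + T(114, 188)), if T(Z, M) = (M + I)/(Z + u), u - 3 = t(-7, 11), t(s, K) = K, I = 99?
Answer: I*√3015106/16 ≈ 108.53*I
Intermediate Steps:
u = 14 (u = 3 + 11 = 14)
T(Z, M) = (99 + M)/(14 + Z) (T(Z, M) = (M + 99)/(Z + 14) = (99 + M)/(14 + Z))
√(-11780 + T(114, 188)) = √(-11780 + (99 + 188)/(14 + 114)) = √(-11780 + 287/128) = √(-1507553/128) = I*√3015106/16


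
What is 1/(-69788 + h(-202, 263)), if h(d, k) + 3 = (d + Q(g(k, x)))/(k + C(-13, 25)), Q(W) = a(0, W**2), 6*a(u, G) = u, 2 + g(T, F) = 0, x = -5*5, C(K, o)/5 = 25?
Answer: -194/13539555 ≈ -1.4328e-5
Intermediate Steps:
C(K, o) = 125 (C(K, o) = 5*25 = 125)
x = -25
g(T, F) = -2 (g(T, F) = -2 + 0 = -2)
a(u, G) = u/6
Q(W) = 0 (Q(W) = (1/6)*0 = 0)
h(d, k) = -3 + d/(125 + k) (h(d, k) = -3 + (d + 0)/(k + 125) = -3 + d/(125 + k))
1/(-69788 + h(-202, 263)) = 1/(-69788 + (-375 - 202 - 3*263)/(125 + 263)) = 1/(-69788 + (-375 - 202 - 789)/388) = 1/(-69788 + (1/388)*(-1366)) = 1/(-69788 - 683/194) = 1/(-13539555/194) = -194/13539555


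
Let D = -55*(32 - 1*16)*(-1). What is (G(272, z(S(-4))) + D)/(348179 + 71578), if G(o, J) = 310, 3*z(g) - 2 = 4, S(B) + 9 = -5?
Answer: 1190/419757 ≈ 0.0028350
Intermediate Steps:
S(B) = -14 (S(B) = -9 - 5 = -14)
z(g) = 2 (z(g) = ⅔ + (⅓)*4 = ⅔ + 4/3 = 2)
D = 880 (D = -55*(32 - 16)*(-1) = -55*16*(-1) = -880*(-1) = 880)
(G(272, z(S(-4))) + D)/(348179 + 71578) = (310 + 880)/(348179 + 71578) = 1190/419757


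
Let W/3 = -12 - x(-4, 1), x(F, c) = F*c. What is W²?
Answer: 576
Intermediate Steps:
W = -24 (W = 3*(-12 - (-4)) = 3*(-12 - 1*(-4)) = 3*(-12 + 4) = 3*(-8) = -24)
W² = (-24)² = 576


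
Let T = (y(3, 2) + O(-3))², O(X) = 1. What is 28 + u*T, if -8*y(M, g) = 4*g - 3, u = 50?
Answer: 1121/32 ≈ 35.031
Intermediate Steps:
y(M, g) = 3/8 - g/2 (y(M, g) = -(4*g - 3)/8 = -(-3 + 4*g)/8 = 3/8 - g/2)
T = 9/64 (T = ((3/8 - ½*2) + 1)² = ((3/8 - 1) + 1)² = (-5/8 + 1)² = (3/8)² = 9/64 ≈ 0.14063)
28 + u*T = 28 + 50*(9/64) = 28 + 225/32 = 1121/32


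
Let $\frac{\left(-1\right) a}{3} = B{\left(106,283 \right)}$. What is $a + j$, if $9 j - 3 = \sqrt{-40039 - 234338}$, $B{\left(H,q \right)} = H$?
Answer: $- \frac{953}{3} + \frac{i \sqrt{274377}}{9} \approx -317.67 + 58.201 i$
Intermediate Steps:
$a = -318$ ($a = \left(-3\right) 106 = -318$)
$j = \frac{1}{3} + \frac{i \sqrt{274377}}{9}$ ($j = \frac{1}{3} + \frac{\sqrt{-40039 - 234338}}{9} = \frac{1}{3} + \frac{\sqrt{-274377}}{9} = \frac{1}{3} + \frac{i \sqrt{274377}}{9} \approx 0.33333 + 58.201 i$)
$a + j = -318 + \left(\frac{1}{3} + \frac{i \sqrt{274377}}{9}\right) = - \frac{953}{3} + \frac{i \sqrt{274377}}{9}$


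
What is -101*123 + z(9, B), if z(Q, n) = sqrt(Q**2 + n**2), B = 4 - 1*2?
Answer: -12423 + sqrt(85) ≈ -12414.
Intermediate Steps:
B = 2 (B = 4 - 2 = 2)
-101*123 + z(9, B) = -101*123 + sqrt(9**2 + 2**2) = -12423 + sqrt(81 + 4) = -12423 + sqrt(85)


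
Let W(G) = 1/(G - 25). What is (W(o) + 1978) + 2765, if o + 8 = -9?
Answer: 199205/42 ≈ 4743.0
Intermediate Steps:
o = -17 (o = -8 - 9 = -17)
W(G) = 1/(-25 + G)
(W(o) + 1978) + 2765 = (1/(-25 - 17) + 1978) + 2765 = (1/(-42) + 1978) + 2765 = (-1/42 + 1978) + 2765 = 83075/42 + 2765 = 199205/42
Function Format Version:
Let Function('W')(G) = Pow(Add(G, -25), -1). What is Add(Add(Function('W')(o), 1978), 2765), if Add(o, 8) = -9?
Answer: Rational(199205, 42) ≈ 4743.0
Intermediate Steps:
o = -17 (o = Add(-8, -9) = -17)
Function('W')(G) = Pow(Add(-25, G), -1)
Add(Add(Function('W')(o), 1978), 2765) = Add(Add(Pow(Add(-25, -17), -1), 1978), 2765) = Add(Add(Pow(-42, -1), 1978), 2765) = Add(Add(Rational(-1, 42), 1978), 2765) = Add(Rational(83075, 42), 2765) = Rational(199205, 42)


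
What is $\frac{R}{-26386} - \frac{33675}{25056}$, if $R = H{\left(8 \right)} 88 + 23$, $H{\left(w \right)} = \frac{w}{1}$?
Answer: $- \frac{151127377}{110187936} \approx -1.3715$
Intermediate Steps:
$H{\left(w \right)} = w$ ($H{\left(w \right)} = w 1 = w$)
$R = 727$ ($R = 8 \cdot 88 + 23 = 704 + 23 = 727$)
$\frac{R}{-26386} - \frac{33675}{25056} = \frac{727}{-26386} - \frac{33675}{25056} = 727 \left(- \frac{1}{26386}\right) - \frac{11225}{8352} = - \frac{727}{26386} - \frac{11225}{8352} = - \frac{151127377}{110187936}$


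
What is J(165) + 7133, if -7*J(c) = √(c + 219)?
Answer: 7133 - 8*√6/7 ≈ 7130.2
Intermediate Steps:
J(c) = -√(219 + c)/7 (J(c) = -√(c + 219)/7 = -√(219 + c)/7)
J(165) + 7133 = -√(219 + 165)/7 + 7133 = -8*√6/7 + 7133 = 7133 - 8*√6/7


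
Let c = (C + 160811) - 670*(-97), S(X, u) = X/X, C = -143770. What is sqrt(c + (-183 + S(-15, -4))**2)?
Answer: 3*sqrt(12795) ≈ 339.34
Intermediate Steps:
S(X, u) = 1
c = 82031 (c = (-143770 + 160811) - 670*(-97) = 17041 + 64990 = 82031)
sqrt(c + (-183 + S(-15, -4))**2) = sqrt(82031 + (-183 + 1)**2) = sqrt(82031 + (-182)**2) = sqrt(82031 + 33124) = sqrt(115155) = 3*sqrt(12795)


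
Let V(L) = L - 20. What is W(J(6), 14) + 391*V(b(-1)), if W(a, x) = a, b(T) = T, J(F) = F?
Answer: -8205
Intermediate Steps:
V(L) = -20 + L
W(J(6), 14) + 391*V(b(-1)) = 6 + 391*(-20 - 1) = 6 + 391*(-21) = 6 - 8211 = -8205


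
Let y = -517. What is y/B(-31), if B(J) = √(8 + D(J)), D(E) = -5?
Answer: -517*√3/3 ≈ -298.49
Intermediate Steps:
B(J) = √3 (B(J) = √(8 - 5) = √3)
y/B(-31) = -517*√3/3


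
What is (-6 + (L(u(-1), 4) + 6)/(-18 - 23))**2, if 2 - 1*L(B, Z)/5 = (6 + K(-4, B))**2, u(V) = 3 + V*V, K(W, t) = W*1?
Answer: 58564/1681 ≈ 34.839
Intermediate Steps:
K(W, t) = W
u(V) = 3 + V**2
L(B, Z) = -10 (L(B, Z) = 10 - 5*(6 - 4)**2 = 10 - 5*2**2 = 10 - 5*4 = 10 - 20 = -10)
(-6 + (L(u(-1), 4) + 6)/(-18 - 23))**2 = (-6 + (-10 + 6)/(-18 - 23))**2 = (-6 - 4/(-41))**2 = (-6 - 4*(-1/41))**2 = (-6 + 4/41)**2 = (-242/41)**2 = 58564/1681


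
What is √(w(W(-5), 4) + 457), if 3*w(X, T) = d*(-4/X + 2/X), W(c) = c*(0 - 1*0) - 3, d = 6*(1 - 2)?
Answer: √4101/3 ≈ 21.346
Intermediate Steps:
d = -6 (d = 6*(-1) = -6)
W(c) = -3 (W(c) = c*(0 + 0) - 3 = c*0 - 3 = 0 - 3 = -3)
w(X, T) = 4/X (w(X, T) = (-6*(-4/X + 2/X))/3 = (-(-12)/X)/3 = (12/X)/3 = 4/X)
√(w(W(-5), 4) + 457) = √(4/(-3) + 457) = √(4*(-⅓) + 457) = √(-4/3 + 457) = √(1367/3) = √4101/3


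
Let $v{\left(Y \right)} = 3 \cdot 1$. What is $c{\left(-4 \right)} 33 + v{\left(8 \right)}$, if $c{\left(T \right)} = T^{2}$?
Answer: $531$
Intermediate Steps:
$v{\left(Y \right)} = 3$
$c{\left(-4 \right)} 33 + v{\left(8 \right)} = \left(-4\right)^{2} \cdot 33 + 3 = 16 \cdot 33 + 3 = 528 + 3 = 531$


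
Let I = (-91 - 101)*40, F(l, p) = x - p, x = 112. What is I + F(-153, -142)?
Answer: -7426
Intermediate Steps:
F(l, p) = 112 - p
I = -7680 (I = -192*40 = -7680)
I + F(-153, -142) = -7680 + (112 - 1*(-142)) = -7680 + (112 + 142) = -7680 + 254 = -7426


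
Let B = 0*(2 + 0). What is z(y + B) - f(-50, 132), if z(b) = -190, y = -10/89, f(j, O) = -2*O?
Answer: 74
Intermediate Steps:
B = 0 (B = 0*2 = 0)
y = -10/89 (y = -10*1/89 = -10/89 ≈ -0.11236)
z(y + B) - f(-50, 132) = -190 - (-2)*132 = -190 - 1*(-264) = -190 + 264 = 74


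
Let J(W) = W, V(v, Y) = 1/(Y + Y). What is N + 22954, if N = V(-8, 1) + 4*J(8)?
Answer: 45973/2 ≈ 22987.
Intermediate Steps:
V(v, Y) = 1/(2*Y)
N = 65/2 (N = (1/2)/1 + 4*8 = (1/2)*1 + 32 = 1/2 + 32 = 65/2 ≈ 32.500)
N + 22954 = 65/2 + 22954 = 45973/2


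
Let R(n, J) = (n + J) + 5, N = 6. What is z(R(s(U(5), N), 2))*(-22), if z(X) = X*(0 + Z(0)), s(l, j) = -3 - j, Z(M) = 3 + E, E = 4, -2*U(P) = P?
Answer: 308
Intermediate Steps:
U(P) = -P/2
Z(M) = 7 (Z(M) = 3 + 4 = 7)
R(n, J) = 5 + J + n (R(n, J) = (J + n) + 5 = 5 + J + n)
z(X) = 7*X (z(X) = X*(0 + 7) = X*7 = 7*X)
z(R(s(U(5), N), 2))*(-22) = (7*(5 + 2 + (-3 - 1*6)))*(-22) = (7*(5 + 2 + (-3 - 6)))*(-22) = (7*(5 + 2 - 9))*(-22) = (7*(-2))*(-22) = -14*(-22) = 308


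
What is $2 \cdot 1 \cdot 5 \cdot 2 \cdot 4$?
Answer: $80$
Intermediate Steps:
$2 \cdot 1 \cdot 5 \cdot 2 \cdot 4 = 2 \cdot 5 \cdot 2 \cdot 4 = 10 \cdot 2 \cdot 4 = 20 \cdot 4 = 80$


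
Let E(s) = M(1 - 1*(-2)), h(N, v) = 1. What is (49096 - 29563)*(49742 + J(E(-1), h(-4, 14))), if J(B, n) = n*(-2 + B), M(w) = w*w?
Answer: 971747217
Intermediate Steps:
M(w) = w²
E(s) = 9 (E(s) = (1 - 1*(-2))² = (1 + 2)² = 3² = 9)
(49096 - 29563)*(49742 + J(E(-1), h(-4, 14))) = (49096 - 29563)*(49742 + 1*(-2 + 9)) = 19533*(49742 + 1*7) = 19533*(49742 + 7) = 19533*49749 = 971747217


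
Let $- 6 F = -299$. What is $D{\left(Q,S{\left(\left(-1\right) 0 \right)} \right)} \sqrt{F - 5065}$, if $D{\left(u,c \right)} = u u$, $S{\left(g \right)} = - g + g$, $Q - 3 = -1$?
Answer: $\frac{2 i \sqrt{180546}}{3} \approx 283.27 i$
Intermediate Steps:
$F = \frac{299}{6}$ ($F = \left(- \frac{1}{6}\right) \left(-299\right) = \frac{299}{6} \approx 49.833$)
$Q = 2$ ($Q = 3 - 1 = 2$)
$S{\left(g \right)} = 0$
$D{\left(u,c \right)} = u^{2}$
$D{\left(Q,S{\left(\left(-1\right) 0 \right)} \right)} \sqrt{F - 5065} = 2^{2} \sqrt{\frac{299}{6} - 5065} = 4 \sqrt{- \frac{30091}{6}} = 4 \frac{i \sqrt{180546}}{6} = \frac{2 i \sqrt{180546}}{3}$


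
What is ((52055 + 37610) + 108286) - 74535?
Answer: 123416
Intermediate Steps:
((52055 + 37610) + 108286) - 74535 = (89665 + 108286) - 74535 = 197951 - 74535 = 123416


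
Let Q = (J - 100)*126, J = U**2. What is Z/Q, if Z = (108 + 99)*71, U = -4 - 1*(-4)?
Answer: -1633/1400 ≈ -1.1664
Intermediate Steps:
U = 0 (U = -4 + 4 = 0)
Z = 14697 (Z = 207*71 = 14697)
J = 0 (J = 0**2 = 0)
Q = -12600 (Q = (0 - 100)*126 = -100*126 = -12600)
Z/Q = 14697/(-12600) = 14697*(-1/12600) = -1633/1400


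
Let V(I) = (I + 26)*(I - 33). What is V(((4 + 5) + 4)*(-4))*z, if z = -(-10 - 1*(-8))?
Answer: 4420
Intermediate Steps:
V(I) = (-33 + I)*(26 + I) (V(I) = (26 + I)*(-33 + I) = (-33 + I)*(26 + I))
z = 2 (z = -(-10 + 8) = -1*(-2) = 2)
V(((4 + 5) + 4)*(-4))*z = (-858 + (((4 + 5) + 4)*(-4))**2 - 7*((4 + 5) + 4)*(-4))*2 = (-858 + ((9 + 4)*(-4))**2 - 7*(9 + 4)*(-4))*2 = (-858 + (13*(-4))**2 - 91*(-4))*2 = (-858 + (-52)**2 - 7*(-52))*2 = (-858 + 2704 + 364)*2 = 2210*2 = 4420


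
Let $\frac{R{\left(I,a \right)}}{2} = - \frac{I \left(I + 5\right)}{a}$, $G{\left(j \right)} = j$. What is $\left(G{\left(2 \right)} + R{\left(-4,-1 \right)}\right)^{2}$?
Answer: $36$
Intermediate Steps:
$R{\left(I,a \right)} = - \frac{2 I \left(5 + I\right)}{a}$ ($R{\left(I,a \right)} = 2 \left(- \frac{I \left(I + 5\right)}{a}\right) = 2 \left(- \frac{I \left(5 + I\right)}{a}\right) = - \frac{2 I \left(5 + I\right)}{a}$)
$\left(G{\left(2 \right)} + R{\left(-4,-1 \right)}\right)^{2} = \left(2 - - \frac{8 \left(5 - 4\right)}{-1}\right)^{2} = \left(2 - \left(-8\right) \left(-1\right) 1\right)^{2} = \left(2 - 8\right)^{2} = \left(-6\right)^{2} = 36$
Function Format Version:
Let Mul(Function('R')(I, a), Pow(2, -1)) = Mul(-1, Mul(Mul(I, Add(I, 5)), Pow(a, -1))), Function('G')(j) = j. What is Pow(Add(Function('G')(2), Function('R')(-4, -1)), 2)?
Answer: 36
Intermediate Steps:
Function('R')(I, a) = Mul(-2, I, Pow(a, -1), Add(5, I)) (Function('R')(I, a) = Mul(2, Mul(-1, Mul(Mul(I, Add(I, 5)), Pow(a, -1)))) = Mul(2, Mul(-1, Mul(Mul(I, Add(5, I)), Pow(a, -1)))) = Mul(2, Mul(-1, Mul(I, Pow(a, -1), Add(5, I)))) = Mul(2, Mul(-1, I, Pow(a, -1), Add(5, I))) = Mul(-2, I, Pow(a, -1), Add(5, I)))
Pow(Add(Function('G')(2), Function('R')(-4, -1)), 2) = Pow(Add(2, Mul(-2, -4, Pow(-1, -1), Add(5, -4))), 2) = Pow(Add(2, Mul(-2, -4, -1, 1)), 2) = Pow(Add(2, -8), 2) = Pow(-6, 2) = 36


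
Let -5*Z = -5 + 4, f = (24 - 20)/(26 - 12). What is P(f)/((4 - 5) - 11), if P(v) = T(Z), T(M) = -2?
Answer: ⅙ ≈ 0.16667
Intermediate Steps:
f = 2/7 (f = 4/14 = 4*(1/14) = 2/7 ≈ 0.28571)
Z = ⅕ (Z = -(-5 + 4)/5 = -⅕*(-1) = ⅕ ≈ 0.20000)
P(v) = -2
P(f)/((4 - 5) - 11) = -2/((4 - 5) - 11) = -2/(-1 - 11) = -2/(-12) = -1/12*(-2) = ⅙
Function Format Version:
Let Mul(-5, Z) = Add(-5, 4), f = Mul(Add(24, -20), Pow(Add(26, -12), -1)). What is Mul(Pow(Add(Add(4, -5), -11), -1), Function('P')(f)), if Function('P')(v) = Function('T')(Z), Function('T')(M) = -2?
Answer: Rational(1, 6) ≈ 0.16667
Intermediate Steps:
f = Rational(2, 7) (f = Mul(4, Pow(14, -1)) = Mul(4, Rational(1, 14)) = Rational(2, 7) ≈ 0.28571)
Z = Rational(1, 5) (Z = Mul(Rational(-1, 5), Add(-5, 4)) = Mul(Rational(-1, 5), -1) = Rational(1, 5) ≈ 0.20000)
Function('P')(v) = -2
Mul(Pow(Add(Add(4, -5), -11), -1), Function('P')(f)) = Mul(Pow(Add(Add(4, -5), -11), -1), -2) = Mul(Pow(Add(-1, -11), -1), -2) = Mul(Pow(-12, -1), -2) = Mul(Rational(-1, 12), -2) = Rational(1, 6)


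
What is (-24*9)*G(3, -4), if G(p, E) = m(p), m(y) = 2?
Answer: -432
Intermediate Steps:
G(p, E) = 2
(-24*9)*G(3, -4) = -24*9*2 = -216*2 = -432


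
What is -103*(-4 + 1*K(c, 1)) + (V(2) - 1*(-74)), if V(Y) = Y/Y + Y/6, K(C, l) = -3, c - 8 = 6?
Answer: 2389/3 ≈ 796.33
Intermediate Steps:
c = 14 (c = 8 + 6 = 14)
V(Y) = 1 + Y/6 (V(Y) = 1 + Y*(1/6) = 1 + Y/6)
-103*(-4 + 1*K(c, 1)) + (V(2) - 1*(-74)) = -103*(-4 + 1*(-3)) + ((1 + (1/6)*2) - 1*(-74)) = -103*(-4 - 3) + ((1 + 1/3) + 74) = -103*(-7) + (4/3 + 74) = 721 + 226/3 = 2389/3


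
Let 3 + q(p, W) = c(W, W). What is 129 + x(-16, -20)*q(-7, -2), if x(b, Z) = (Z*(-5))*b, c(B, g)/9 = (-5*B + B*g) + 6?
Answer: -283071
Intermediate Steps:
c(B, g) = 54 - 45*B + 9*B*g (c(B, g) = 9*((-5*B + B*g) + 6) = 9*(6 - 5*B + B*g) = 54 - 45*B + 9*B*g)
x(b, Z) = -5*Z*b (x(b, Z) = (-5*Z)*b = -5*Z*b)
q(p, W) = 51 - 45*W + 9*W² (q(p, W) = -3 + (54 - 45*W + 9*W*W) = -3 + (54 - 45*W + 9*W²) = 51 - 45*W + 9*W²)
129 + x(-16, -20)*q(-7, -2) = 129 + (-5*(-20)*(-16))*(51 - 45*(-2) + 9*(-2)²) = 129 - 1600*(51 + 90 + 9*4) = 129 - 1600*(51 + 90 + 36) = 129 - 1600*177 = 129 - 283200 = -283071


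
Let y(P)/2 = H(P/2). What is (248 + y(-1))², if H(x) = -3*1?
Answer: 58564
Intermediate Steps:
H(x) = -3
y(P) = -6 (y(P) = 2*(-3) = -6)
(248 + y(-1))² = (248 - 6)² = 242² = 58564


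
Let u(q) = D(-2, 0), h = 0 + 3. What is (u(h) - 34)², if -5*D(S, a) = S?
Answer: 28224/25 ≈ 1129.0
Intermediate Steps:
D(S, a) = -S/5
h = 3
u(q) = ⅖ (u(q) = -⅕*(-2) = ⅖)
(u(h) - 34)² = (⅖ - 34)² = (-168/5)² = 28224/25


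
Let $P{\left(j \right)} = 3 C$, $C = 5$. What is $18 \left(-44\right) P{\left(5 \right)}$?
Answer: $-11880$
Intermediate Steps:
$P{\left(j \right)} = 15$ ($P{\left(j \right)} = 3 \cdot 5 = 15$)
$18 \left(-44\right) P{\left(5 \right)} = 18 \left(-44\right) 15 = \left(-792\right) 15 = -11880$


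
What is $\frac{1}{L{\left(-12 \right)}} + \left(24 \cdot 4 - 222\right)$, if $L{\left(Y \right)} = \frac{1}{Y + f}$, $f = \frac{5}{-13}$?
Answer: $- \frac{1799}{13} \approx -138.38$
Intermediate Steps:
$f = - \frac{5}{13}$ ($f = 5 \left(- \frac{1}{13}\right) = - \frac{5}{13} \approx -0.38462$)
$L{\left(Y \right)} = \frac{1}{- \frac{5}{13} + Y}$ ($L{\left(Y \right)} = \frac{1}{Y - \frac{5}{13}} = \frac{1}{- \frac{5}{13} + Y}$)
$\frac{1}{L{\left(-12 \right)}} + \left(24 \cdot 4 - 222\right) = \frac{1}{13 \frac{1}{-5 + 13 \left(-12\right)}} + \left(24 \cdot 4 - 222\right) = \frac{1}{13 \frac{1}{-5 - 156}} + \left(96 - 222\right) = \frac{1}{13 \frac{1}{-161}} - 126 = \frac{1}{13 \left(- \frac{1}{161}\right)} - 126 = \frac{1}{- \frac{13}{161}} - 126 = - \frac{161}{13} - 126 = - \frac{1799}{13}$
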